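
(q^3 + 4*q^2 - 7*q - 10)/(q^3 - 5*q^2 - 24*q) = (-q^3 - 4*q^2 + 7*q + 10)/(q*(-q^2 + 5*q + 24))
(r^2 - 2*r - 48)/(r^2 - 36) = (r - 8)/(r - 6)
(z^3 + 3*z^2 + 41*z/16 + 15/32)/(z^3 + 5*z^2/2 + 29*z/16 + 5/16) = (z + 3/2)/(z + 1)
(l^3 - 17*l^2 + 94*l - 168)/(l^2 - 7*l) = l - 10 + 24/l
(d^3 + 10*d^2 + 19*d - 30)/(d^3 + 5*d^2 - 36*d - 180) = (d - 1)/(d - 6)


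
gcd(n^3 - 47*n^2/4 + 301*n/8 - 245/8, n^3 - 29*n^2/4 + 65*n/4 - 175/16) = n^2 - 19*n/4 + 35/8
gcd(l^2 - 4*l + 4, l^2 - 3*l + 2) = l - 2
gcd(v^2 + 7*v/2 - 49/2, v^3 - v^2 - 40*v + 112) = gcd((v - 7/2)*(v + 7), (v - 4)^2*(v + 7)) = v + 7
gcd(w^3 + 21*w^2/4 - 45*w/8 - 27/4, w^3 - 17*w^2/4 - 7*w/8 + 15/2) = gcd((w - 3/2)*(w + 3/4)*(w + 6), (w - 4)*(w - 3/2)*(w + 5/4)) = w - 3/2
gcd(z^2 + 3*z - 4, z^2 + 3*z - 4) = z^2 + 3*z - 4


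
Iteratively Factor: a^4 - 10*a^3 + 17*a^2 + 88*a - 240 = (a - 4)*(a^3 - 6*a^2 - 7*a + 60) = (a - 5)*(a - 4)*(a^2 - a - 12) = (a - 5)*(a - 4)*(a + 3)*(a - 4)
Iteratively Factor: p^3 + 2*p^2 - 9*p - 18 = (p - 3)*(p^2 + 5*p + 6) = (p - 3)*(p + 2)*(p + 3)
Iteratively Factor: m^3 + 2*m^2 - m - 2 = (m - 1)*(m^2 + 3*m + 2) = (m - 1)*(m + 1)*(m + 2)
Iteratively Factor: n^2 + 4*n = (n + 4)*(n)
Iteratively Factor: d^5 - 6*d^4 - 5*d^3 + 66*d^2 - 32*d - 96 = (d - 4)*(d^4 - 2*d^3 - 13*d^2 + 14*d + 24) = (d - 4)*(d - 2)*(d^3 - 13*d - 12) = (d - 4)*(d - 2)*(d + 3)*(d^2 - 3*d - 4) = (d - 4)*(d - 2)*(d + 1)*(d + 3)*(d - 4)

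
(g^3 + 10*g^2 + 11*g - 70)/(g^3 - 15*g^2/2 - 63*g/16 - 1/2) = 16*(-g^3 - 10*g^2 - 11*g + 70)/(-16*g^3 + 120*g^2 + 63*g + 8)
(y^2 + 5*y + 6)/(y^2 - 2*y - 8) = (y + 3)/(y - 4)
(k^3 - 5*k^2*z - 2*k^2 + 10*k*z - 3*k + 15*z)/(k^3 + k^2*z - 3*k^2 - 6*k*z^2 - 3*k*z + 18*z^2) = (-k^2 + 5*k*z - k + 5*z)/(-k^2 - k*z + 6*z^2)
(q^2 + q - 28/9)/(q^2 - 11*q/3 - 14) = (q - 4/3)/(q - 6)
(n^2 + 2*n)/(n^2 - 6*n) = (n + 2)/(n - 6)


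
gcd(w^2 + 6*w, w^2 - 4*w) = w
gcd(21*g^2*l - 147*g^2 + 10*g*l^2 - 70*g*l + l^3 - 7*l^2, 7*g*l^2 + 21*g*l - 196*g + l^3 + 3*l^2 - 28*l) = 7*g + l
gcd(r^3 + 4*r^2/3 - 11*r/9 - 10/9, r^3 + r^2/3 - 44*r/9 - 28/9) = r + 2/3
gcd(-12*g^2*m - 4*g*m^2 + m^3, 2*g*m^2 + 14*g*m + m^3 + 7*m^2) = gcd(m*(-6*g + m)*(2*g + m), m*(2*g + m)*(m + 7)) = 2*g*m + m^2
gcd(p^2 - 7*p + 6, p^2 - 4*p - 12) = p - 6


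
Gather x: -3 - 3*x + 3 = -3*x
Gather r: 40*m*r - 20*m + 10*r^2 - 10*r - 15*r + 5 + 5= -20*m + 10*r^2 + r*(40*m - 25) + 10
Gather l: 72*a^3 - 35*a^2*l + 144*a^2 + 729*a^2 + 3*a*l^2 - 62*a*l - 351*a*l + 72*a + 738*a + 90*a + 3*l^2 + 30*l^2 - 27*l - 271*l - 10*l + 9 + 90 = 72*a^3 + 873*a^2 + 900*a + l^2*(3*a + 33) + l*(-35*a^2 - 413*a - 308) + 99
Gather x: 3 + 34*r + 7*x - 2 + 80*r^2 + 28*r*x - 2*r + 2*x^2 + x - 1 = 80*r^2 + 32*r + 2*x^2 + x*(28*r + 8)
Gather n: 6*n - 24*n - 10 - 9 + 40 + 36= 57 - 18*n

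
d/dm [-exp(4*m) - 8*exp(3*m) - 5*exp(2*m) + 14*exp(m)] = (-4*exp(3*m) - 24*exp(2*m) - 10*exp(m) + 14)*exp(m)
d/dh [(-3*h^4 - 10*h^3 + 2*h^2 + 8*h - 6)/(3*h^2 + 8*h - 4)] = 2*(-9*h^5 - 51*h^4 - 56*h^3 + 56*h^2 + 10*h + 8)/(9*h^4 + 48*h^3 + 40*h^2 - 64*h + 16)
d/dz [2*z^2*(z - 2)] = 2*z*(3*z - 4)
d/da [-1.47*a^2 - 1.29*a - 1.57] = -2.94*a - 1.29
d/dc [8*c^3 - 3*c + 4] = 24*c^2 - 3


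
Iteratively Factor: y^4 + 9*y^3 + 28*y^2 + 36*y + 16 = (y + 4)*(y^3 + 5*y^2 + 8*y + 4) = (y + 2)*(y + 4)*(y^2 + 3*y + 2) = (y + 1)*(y + 2)*(y + 4)*(y + 2)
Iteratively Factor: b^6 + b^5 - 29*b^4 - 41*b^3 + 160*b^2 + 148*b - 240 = (b + 3)*(b^5 - 2*b^4 - 23*b^3 + 28*b^2 + 76*b - 80) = (b - 2)*(b + 3)*(b^4 - 23*b^2 - 18*b + 40) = (b - 2)*(b - 1)*(b + 3)*(b^3 + b^2 - 22*b - 40) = (b - 2)*(b - 1)*(b + 3)*(b + 4)*(b^2 - 3*b - 10) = (b - 5)*(b - 2)*(b - 1)*(b + 3)*(b + 4)*(b + 2)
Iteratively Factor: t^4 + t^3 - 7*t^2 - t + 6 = (t - 1)*(t^3 + 2*t^2 - 5*t - 6) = (t - 2)*(t - 1)*(t^2 + 4*t + 3) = (t - 2)*(t - 1)*(t + 1)*(t + 3)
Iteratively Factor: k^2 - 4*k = (k)*(k - 4)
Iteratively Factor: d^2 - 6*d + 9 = (d - 3)*(d - 3)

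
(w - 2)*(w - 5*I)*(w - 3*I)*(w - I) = w^4 - 2*w^3 - 9*I*w^3 - 23*w^2 + 18*I*w^2 + 46*w + 15*I*w - 30*I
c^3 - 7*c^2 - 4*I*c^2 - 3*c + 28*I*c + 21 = (c - 7)*(c - 3*I)*(c - I)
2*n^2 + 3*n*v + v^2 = (n + v)*(2*n + v)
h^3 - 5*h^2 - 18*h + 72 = (h - 6)*(h - 3)*(h + 4)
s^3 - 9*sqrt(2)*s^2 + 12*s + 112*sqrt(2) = (s - 7*sqrt(2))*(s - 4*sqrt(2))*(s + 2*sqrt(2))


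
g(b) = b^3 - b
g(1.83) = 4.30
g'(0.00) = -1.00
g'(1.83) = 9.05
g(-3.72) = -47.76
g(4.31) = 75.75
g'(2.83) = 23.03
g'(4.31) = 54.73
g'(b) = 3*b^2 - 1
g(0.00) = 0.00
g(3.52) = 40.09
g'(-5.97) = 105.92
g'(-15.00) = 674.00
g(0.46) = -0.36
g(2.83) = 19.84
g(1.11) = 0.26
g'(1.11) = 2.70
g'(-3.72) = 40.52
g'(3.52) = 36.17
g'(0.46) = -0.37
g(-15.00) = -3360.00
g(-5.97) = -206.81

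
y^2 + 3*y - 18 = (y - 3)*(y + 6)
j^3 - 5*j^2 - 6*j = j*(j - 6)*(j + 1)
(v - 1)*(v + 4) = v^2 + 3*v - 4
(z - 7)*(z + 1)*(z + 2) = z^3 - 4*z^2 - 19*z - 14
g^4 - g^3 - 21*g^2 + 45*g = g*(g - 3)^2*(g + 5)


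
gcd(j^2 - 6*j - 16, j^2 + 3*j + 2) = j + 2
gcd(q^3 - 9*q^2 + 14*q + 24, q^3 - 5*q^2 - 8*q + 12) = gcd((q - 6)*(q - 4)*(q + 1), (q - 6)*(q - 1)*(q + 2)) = q - 6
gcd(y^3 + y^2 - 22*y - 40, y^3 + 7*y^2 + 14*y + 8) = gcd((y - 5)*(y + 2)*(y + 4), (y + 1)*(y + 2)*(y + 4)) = y^2 + 6*y + 8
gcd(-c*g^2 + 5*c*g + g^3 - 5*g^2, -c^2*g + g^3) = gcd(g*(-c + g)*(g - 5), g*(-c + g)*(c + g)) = c*g - g^2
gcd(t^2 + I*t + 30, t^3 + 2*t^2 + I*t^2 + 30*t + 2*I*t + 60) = t^2 + I*t + 30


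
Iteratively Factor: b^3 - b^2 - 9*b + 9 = (b + 3)*(b^2 - 4*b + 3) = (b - 3)*(b + 3)*(b - 1)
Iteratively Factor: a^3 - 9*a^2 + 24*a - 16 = (a - 1)*(a^2 - 8*a + 16) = (a - 4)*(a - 1)*(a - 4)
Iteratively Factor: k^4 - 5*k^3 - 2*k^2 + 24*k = (k + 2)*(k^3 - 7*k^2 + 12*k) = k*(k + 2)*(k^2 - 7*k + 12) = k*(k - 3)*(k + 2)*(k - 4)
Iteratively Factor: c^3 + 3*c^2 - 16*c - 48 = (c - 4)*(c^2 + 7*c + 12) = (c - 4)*(c + 3)*(c + 4)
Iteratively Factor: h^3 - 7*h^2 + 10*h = (h)*(h^2 - 7*h + 10) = h*(h - 5)*(h - 2)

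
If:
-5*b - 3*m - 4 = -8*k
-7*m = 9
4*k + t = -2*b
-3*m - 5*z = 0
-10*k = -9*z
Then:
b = 947/875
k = 243/350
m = -9/7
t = -4324/875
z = 27/35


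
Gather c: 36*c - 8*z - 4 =36*c - 8*z - 4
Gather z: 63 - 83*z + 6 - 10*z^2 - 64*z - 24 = -10*z^2 - 147*z + 45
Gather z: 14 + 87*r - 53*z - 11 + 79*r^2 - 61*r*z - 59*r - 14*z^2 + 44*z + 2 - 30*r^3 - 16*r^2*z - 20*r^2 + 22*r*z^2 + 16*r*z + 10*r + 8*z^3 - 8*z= -30*r^3 + 59*r^2 + 38*r + 8*z^3 + z^2*(22*r - 14) + z*(-16*r^2 - 45*r - 17) + 5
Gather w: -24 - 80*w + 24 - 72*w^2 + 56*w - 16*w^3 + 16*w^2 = -16*w^3 - 56*w^2 - 24*w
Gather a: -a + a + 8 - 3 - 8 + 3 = 0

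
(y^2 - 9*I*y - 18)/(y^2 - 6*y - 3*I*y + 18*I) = (y - 6*I)/(y - 6)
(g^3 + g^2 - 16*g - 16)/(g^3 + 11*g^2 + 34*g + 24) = (g - 4)/(g + 6)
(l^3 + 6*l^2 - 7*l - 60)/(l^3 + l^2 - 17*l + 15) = (l + 4)/(l - 1)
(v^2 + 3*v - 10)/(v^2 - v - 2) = (v + 5)/(v + 1)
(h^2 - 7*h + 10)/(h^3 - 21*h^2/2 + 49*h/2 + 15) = 2*(h - 2)/(2*h^2 - 11*h - 6)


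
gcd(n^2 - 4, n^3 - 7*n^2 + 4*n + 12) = n - 2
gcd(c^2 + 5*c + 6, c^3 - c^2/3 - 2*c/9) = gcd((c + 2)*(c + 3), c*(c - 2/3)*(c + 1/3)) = 1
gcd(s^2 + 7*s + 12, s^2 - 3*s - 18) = s + 3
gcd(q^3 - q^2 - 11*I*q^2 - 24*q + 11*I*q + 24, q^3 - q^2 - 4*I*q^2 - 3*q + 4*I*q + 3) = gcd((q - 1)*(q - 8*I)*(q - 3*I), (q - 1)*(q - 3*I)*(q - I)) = q^2 + q*(-1 - 3*I) + 3*I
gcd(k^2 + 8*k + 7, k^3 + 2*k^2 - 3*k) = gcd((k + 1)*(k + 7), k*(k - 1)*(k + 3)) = 1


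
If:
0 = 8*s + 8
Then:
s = -1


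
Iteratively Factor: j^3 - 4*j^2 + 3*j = (j - 1)*(j^2 - 3*j) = j*(j - 1)*(j - 3)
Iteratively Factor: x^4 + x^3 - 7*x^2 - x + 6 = (x - 1)*(x^3 + 2*x^2 - 5*x - 6) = (x - 1)*(x + 1)*(x^2 + x - 6) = (x - 1)*(x + 1)*(x + 3)*(x - 2)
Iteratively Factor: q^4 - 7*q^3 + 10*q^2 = (q - 5)*(q^3 - 2*q^2) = (q - 5)*(q - 2)*(q^2) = q*(q - 5)*(q - 2)*(q)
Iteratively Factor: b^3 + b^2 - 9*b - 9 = (b + 1)*(b^2 - 9) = (b + 1)*(b + 3)*(b - 3)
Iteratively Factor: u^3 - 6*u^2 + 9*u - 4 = (u - 4)*(u^2 - 2*u + 1) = (u - 4)*(u - 1)*(u - 1)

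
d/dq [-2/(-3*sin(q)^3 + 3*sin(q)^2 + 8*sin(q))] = 2*(-9*cos(q) + 6/tan(q) + 8*cos(q)/sin(q)^2)/(3*sin(q)^2 - 3*sin(q) - 8)^2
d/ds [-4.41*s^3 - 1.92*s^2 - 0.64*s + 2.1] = -13.23*s^2 - 3.84*s - 0.64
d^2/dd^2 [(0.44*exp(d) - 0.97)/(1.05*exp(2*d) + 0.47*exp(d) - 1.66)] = (0.4851*exp(4*d) - 4.49484*exp(3*d) + 3.165435*exp(2*d) - 6.633825*exp(d) + 0.45567)*exp(d)/(1.157625*exp(6*d) + 1.554525*exp(5*d) - 4.794615*exp(4*d) - 4.811437*exp(3*d) + 7.580058*exp(2*d) + 3.885396*exp(d) - 4.574296)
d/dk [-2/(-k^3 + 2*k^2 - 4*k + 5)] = 2*(-3*k^2 + 4*k - 4)/(k^3 - 2*k^2 + 4*k - 5)^2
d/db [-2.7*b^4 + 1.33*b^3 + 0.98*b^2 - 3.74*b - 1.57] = -10.8*b^3 + 3.99*b^2 + 1.96*b - 3.74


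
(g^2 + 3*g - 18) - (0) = g^2 + 3*g - 18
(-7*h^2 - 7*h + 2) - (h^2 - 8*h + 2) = -8*h^2 + h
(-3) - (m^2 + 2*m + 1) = -m^2 - 2*m - 4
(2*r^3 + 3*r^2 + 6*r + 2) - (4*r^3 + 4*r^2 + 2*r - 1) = -2*r^3 - r^2 + 4*r + 3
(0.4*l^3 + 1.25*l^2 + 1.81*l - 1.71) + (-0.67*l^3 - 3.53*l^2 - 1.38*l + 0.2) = -0.27*l^3 - 2.28*l^2 + 0.43*l - 1.51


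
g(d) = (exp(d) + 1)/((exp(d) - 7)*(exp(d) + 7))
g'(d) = -(exp(d) + 1)*exp(d)/((exp(d) - 7)*(exp(d) + 7)^2) + exp(d)/((exp(d) - 7)*(exp(d) + 7)) - (exp(d) + 1)*exp(d)/((exp(d) - 7)^2*(exp(d) + 7))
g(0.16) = -0.05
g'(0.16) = -0.03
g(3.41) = 0.04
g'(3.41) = -0.04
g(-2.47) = -0.02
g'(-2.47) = -0.00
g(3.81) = 0.02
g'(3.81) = -0.02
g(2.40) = 0.17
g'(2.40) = -0.40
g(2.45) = 0.15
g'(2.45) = -0.33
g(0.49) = -0.06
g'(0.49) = -0.04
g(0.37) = -0.05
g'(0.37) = -0.04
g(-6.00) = -0.02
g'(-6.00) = 0.00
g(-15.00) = -0.02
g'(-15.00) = 0.00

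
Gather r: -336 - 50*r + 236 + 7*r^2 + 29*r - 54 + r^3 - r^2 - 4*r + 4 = r^3 + 6*r^2 - 25*r - 150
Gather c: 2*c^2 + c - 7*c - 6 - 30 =2*c^2 - 6*c - 36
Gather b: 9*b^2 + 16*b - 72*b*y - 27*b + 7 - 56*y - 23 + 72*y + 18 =9*b^2 + b*(-72*y - 11) + 16*y + 2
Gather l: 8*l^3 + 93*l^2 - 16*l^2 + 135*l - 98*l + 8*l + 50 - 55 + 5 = 8*l^3 + 77*l^2 + 45*l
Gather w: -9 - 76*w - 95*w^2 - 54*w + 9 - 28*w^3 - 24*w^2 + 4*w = -28*w^3 - 119*w^2 - 126*w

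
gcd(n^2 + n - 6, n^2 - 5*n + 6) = n - 2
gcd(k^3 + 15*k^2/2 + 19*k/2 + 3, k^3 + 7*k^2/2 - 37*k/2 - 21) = k^2 + 7*k + 6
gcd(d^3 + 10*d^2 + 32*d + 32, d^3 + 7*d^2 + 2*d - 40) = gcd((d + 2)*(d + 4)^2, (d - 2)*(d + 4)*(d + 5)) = d + 4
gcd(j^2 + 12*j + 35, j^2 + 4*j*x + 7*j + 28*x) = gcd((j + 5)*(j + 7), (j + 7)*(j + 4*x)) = j + 7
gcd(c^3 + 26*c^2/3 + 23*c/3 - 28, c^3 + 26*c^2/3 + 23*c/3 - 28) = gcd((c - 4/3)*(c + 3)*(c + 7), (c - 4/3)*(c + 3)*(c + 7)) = c^3 + 26*c^2/3 + 23*c/3 - 28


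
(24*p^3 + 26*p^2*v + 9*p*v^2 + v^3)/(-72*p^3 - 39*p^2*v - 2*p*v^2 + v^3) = (-8*p^2 - 6*p*v - v^2)/(24*p^2 + 5*p*v - v^2)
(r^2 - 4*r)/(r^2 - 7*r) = (r - 4)/(r - 7)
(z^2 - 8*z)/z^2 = (z - 8)/z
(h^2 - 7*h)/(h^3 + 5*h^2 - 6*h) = (h - 7)/(h^2 + 5*h - 6)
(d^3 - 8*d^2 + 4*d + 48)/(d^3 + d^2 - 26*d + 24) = (d^2 - 4*d - 12)/(d^2 + 5*d - 6)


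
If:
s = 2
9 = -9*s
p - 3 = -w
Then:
No Solution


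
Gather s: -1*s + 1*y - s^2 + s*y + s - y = -s^2 + s*y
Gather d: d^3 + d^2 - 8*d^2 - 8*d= d^3 - 7*d^2 - 8*d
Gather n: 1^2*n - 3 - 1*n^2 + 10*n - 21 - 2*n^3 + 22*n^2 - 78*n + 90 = -2*n^3 + 21*n^2 - 67*n + 66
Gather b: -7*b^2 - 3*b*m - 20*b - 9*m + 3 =-7*b^2 + b*(-3*m - 20) - 9*m + 3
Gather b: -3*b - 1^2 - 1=-3*b - 2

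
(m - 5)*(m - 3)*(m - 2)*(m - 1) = m^4 - 11*m^3 + 41*m^2 - 61*m + 30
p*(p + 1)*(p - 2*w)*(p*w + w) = p^4*w - 2*p^3*w^2 + 2*p^3*w - 4*p^2*w^2 + p^2*w - 2*p*w^2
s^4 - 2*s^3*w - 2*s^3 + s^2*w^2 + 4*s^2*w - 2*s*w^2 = s*(s - 2)*(s - w)^2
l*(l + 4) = l^2 + 4*l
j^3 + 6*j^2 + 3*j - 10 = (j - 1)*(j + 2)*(j + 5)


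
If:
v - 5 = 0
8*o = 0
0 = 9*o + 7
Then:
No Solution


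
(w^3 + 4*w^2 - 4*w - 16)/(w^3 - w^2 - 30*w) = (-w^3 - 4*w^2 + 4*w + 16)/(w*(-w^2 + w + 30))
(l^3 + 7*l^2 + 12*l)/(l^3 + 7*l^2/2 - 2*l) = 2*(l + 3)/(2*l - 1)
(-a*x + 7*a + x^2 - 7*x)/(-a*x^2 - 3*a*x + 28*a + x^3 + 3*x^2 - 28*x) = (x - 7)/(x^2 + 3*x - 28)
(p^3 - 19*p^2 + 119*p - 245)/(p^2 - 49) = (p^2 - 12*p + 35)/(p + 7)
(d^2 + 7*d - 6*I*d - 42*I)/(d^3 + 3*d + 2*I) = (d^2 + d*(7 - 6*I) - 42*I)/(d^3 + 3*d + 2*I)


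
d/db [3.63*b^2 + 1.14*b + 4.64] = 7.26*b + 1.14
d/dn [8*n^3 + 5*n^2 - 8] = 2*n*(12*n + 5)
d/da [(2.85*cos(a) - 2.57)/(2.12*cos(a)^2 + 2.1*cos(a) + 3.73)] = (6.042*cos(a)^2 - 10.8968*cos(a) - 16.0275)*sin(a)/(4.4944*cos(a)^4 + 8.904*cos(a)^3 + 20.2252*cos(a)^2 + 15.666*cos(a) + 13.9129)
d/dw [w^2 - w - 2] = 2*w - 1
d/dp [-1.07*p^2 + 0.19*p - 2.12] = 0.19 - 2.14*p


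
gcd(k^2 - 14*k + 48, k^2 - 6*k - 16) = k - 8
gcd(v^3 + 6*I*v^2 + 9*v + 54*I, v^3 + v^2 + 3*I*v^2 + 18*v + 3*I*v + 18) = v^2 + 3*I*v + 18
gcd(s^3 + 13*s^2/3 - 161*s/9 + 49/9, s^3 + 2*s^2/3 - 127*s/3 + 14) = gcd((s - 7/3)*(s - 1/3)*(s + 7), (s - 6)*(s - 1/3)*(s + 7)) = s^2 + 20*s/3 - 7/3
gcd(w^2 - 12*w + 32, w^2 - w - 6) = 1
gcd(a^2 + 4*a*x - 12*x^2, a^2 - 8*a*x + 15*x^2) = 1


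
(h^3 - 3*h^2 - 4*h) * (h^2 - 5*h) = h^5 - 8*h^4 + 11*h^3 + 20*h^2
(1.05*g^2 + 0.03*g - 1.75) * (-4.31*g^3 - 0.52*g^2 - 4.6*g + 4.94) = -4.5255*g^5 - 0.6753*g^4 + 2.6969*g^3 + 5.959*g^2 + 8.1982*g - 8.645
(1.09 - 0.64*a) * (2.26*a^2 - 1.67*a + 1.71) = -1.4464*a^3 + 3.5322*a^2 - 2.9147*a + 1.8639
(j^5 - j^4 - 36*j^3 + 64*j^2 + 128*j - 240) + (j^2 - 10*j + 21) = j^5 - j^4 - 36*j^3 + 65*j^2 + 118*j - 219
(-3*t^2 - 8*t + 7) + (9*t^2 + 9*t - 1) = 6*t^2 + t + 6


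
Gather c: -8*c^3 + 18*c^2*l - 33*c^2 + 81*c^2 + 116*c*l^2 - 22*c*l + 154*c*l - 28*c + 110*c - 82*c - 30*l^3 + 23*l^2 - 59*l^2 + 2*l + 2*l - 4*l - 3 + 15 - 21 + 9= -8*c^3 + c^2*(18*l + 48) + c*(116*l^2 + 132*l) - 30*l^3 - 36*l^2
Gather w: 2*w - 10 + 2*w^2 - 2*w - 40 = 2*w^2 - 50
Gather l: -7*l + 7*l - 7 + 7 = 0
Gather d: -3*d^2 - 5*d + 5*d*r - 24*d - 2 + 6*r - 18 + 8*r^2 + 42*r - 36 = -3*d^2 + d*(5*r - 29) + 8*r^2 + 48*r - 56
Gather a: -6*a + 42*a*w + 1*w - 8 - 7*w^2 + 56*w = a*(42*w - 6) - 7*w^2 + 57*w - 8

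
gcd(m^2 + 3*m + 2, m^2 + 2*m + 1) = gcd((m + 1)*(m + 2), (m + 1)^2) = m + 1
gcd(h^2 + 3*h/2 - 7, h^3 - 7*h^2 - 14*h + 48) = h - 2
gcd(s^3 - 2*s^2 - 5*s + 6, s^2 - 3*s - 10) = s + 2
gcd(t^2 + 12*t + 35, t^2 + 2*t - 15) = t + 5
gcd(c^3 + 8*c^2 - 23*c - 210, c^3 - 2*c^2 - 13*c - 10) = c - 5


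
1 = 1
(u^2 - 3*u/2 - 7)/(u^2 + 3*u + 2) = (u - 7/2)/(u + 1)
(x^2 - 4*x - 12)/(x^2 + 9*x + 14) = (x - 6)/(x + 7)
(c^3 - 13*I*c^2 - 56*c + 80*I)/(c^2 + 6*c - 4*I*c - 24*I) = (c^2 - 9*I*c - 20)/(c + 6)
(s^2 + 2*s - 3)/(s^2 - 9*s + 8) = (s + 3)/(s - 8)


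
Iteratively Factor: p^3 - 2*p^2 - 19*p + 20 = (p - 5)*(p^2 + 3*p - 4) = (p - 5)*(p + 4)*(p - 1)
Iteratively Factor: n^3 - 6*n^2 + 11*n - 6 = (n - 1)*(n^2 - 5*n + 6) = (n - 2)*(n - 1)*(n - 3)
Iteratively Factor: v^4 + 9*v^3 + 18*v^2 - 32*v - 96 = (v + 3)*(v^3 + 6*v^2 - 32) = (v + 3)*(v + 4)*(v^2 + 2*v - 8) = (v + 3)*(v + 4)^2*(v - 2)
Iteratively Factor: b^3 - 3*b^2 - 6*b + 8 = (b - 1)*(b^2 - 2*b - 8) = (b - 4)*(b - 1)*(b + 2)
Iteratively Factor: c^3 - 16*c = (c - 4)*(c^2 + 4*c) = (c - 4)*(c + 4)*(c)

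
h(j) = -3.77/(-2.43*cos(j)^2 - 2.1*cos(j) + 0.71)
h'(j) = -3.77*(-4.86*sin(j)*cos(j) - 2.1*sin(j))/(-2.43*cos(j)^2 - 2.1*cos(j) + 0.71)^2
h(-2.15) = -3.33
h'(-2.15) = 1.38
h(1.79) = -3.58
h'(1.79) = 3.47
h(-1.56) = -5.49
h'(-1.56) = -17.19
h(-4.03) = -3.53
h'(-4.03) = -2.48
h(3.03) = -9.49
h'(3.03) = -7.27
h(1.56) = -5.49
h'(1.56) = 17.19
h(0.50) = 1.25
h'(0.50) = 1.27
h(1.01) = 3.45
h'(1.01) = 12.49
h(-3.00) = -9.25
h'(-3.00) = 8.69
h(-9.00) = -6.22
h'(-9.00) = 9.85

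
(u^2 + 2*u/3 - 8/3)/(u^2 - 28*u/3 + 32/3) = (u + 2)/(u - 8)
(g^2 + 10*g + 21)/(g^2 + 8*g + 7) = (g + 3)/(g + 1)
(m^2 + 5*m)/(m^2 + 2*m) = (m + 5)/(m + 2)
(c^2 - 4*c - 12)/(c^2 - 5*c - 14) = (c - 6)/(c - 7)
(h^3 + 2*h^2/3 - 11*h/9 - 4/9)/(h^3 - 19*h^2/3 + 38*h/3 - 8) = (9*h^3 + 6*h^2 - 11*h - 4)/(3*(3*h^3 - 19*h^2 + 38*h - 24))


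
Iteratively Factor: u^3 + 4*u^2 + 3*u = (u)*(u^2 + 4*u + 3) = u*(u + 3)*(u + 1)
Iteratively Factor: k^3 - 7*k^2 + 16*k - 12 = (k - 2)*(k^2 - 5*k + 6) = (k - 2)^2*(k - 3)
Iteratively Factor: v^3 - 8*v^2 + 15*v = (v)*(v^2 - 8*v + 15) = v*(v - 5)*(v - 3)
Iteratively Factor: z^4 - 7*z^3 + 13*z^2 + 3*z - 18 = (z - 3)*(z^3 - 4*z^2 + z + 6) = (z - 3)^2*(z^2 - z - 2) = (z - 3)^2*(z - 2)*(z + 1)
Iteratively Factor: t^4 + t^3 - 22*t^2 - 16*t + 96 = (t - 2)*(t^3 + 3*t^2 - 16*t - 48) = (t - 2)*(t + 3)*(t^2 - 16) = (t - 2)*(t + 3)*(t + 4)*(t - 4)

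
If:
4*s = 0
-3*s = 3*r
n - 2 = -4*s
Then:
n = 2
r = 0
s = 0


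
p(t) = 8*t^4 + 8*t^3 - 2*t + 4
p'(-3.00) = -650.00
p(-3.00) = 442.00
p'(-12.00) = -51842.00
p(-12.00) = 152092.00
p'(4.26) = 2907.42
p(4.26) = 3248.63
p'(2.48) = 633.71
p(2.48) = 423.68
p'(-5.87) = -5647.42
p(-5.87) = 7895.87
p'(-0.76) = -2.18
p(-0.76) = 4.68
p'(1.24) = 95.91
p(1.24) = 35.69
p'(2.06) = 379.58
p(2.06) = 213.88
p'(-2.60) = -402.19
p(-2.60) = 234.17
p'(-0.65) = -0.65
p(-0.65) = 4.53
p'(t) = 32*t^3 + 24*t^2 - 2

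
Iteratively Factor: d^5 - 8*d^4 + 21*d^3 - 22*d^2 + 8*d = (d - 4)*(d^4 - 4*d^3 + 5*d^2 - 2*d) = d*(d - 4)*(d^3 - 4*d^2 + 5*d - 2) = d*(d - 4)*(d - 1)*(d^2 - 3*d + 2) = d*(d - 4)*(d - 1)^2*(d - 2)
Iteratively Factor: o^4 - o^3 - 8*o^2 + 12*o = (o)*(o^3 - o^2 - 8*o + 12) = o*(o - 2)*(o^2 + o - 6) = o*(o - 2)*(o + 3)*(o - 2)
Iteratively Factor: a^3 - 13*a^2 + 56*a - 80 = (a - 5)*(a^2 - 8*a + 16) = (a - 5)*(a - 4)*(a - 4)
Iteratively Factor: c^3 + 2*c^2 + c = (c + 1)*(c^2 + c) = (c + 1)^2*(c)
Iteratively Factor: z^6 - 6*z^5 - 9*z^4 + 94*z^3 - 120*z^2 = (z - 2)*(z^5 - 4*z^4 - 17*z^3 + 60*z^2) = (z - 3)*(z - 2)*(z^4 - z^3 - 20*z^2) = z*(z - 3)*(z - 2)*(z^3 - z^2 - 20*z) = z*(z - 3)*(z - 2)*(z + 4)*(z^2 - 5*z) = z^2*(z - 3)*(z - 2)*(z + 4)*(z - 5)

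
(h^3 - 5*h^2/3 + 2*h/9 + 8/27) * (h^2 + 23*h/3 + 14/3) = h^5 + 6*h^4 - 71*h^3/9 - 52*h^2/9 + 268*h/81 + 112/81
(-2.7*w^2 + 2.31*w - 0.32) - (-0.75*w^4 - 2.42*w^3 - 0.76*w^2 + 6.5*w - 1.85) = 0.75*w^4 + 2.42*w^3 - 1.94*w^2 - 4.19*w + 1.53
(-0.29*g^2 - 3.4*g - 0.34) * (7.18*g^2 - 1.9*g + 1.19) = -2.0822*g^4 - 23.861*g^3 + 3.6737*g^2 - 3.4*g - 0.4046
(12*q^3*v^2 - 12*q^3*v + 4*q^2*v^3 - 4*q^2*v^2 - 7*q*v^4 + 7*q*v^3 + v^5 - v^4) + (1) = 12*q^3*v^2 - 12*q^3*v + 4*q^2*v^3 - 4*q^2*v^2 - 7*q*v^4 + 7*q*v^3 + v^5 - v^4 + 1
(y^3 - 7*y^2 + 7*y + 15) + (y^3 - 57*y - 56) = 2*y^3 - 7*y^2 - 50*y - 41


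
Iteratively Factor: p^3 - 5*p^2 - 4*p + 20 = (p + 2)*(p^2 - 7*p + 10) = (p - 2)*(p + 2)*(p - 5)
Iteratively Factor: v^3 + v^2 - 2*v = (v + 2)*(v^2 - v) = (v - 1)*(v + 2)*(v)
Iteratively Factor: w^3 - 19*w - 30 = (w + 3)*(w^2 - 3*w - 10) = (w + 2)*(w + 3)*(w - 5)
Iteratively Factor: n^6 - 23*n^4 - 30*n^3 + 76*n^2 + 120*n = (n + 2)*(n^5 - 2*n^4 - 19*n^3 + 8*n^2 + 60*n) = n*(n + 2)*(n^4 - 2*n^3 - 19*n^2 + 8*n + 60) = n*(n - 5)*(n + 2)*(n^3 + 3*n^2 - 4*n - 12) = n*(n - 5)*(n - 2)*(n + 2)*(n^2 + 5*n + 6) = n*(n - 5)*(n - 2)*(n + 2)*(n + 3)*(n + 2)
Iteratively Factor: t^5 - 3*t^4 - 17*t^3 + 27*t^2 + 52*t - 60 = (t + 3)*(t^4 - 6*t^3 + t^2 + 24*t - 20) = (t - 1)*(t + 3)*(t^3 - 5*t^2 - 4*t + 20) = (t - 5)*(t - 1)*(t + 3)*(t^2 - 4) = (t - 5)*(t - 1)*(t + 2)*(t + 3)*(t - 2)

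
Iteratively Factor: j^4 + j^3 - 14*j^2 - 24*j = (j - 4)*(j^3 + 5*j^2 + 6*j) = j*(j - 4)*(j^2 + 5*j + 6) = j*(j - 4)*(j + 3)*(j + 2)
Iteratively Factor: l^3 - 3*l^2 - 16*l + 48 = (l - 3)*(l^2 - 16) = (l - 3)*(l + 4)*(l - 4)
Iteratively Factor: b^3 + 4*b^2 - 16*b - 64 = (b + 4)*(b^2 - 16) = (b + 4)^2*(b - 4)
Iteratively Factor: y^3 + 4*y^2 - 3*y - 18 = (y + 3)*(y^2 + y - 6) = (y + 3)^2*(y - 2)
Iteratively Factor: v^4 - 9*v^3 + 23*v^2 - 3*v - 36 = (v - 3)*(v^3 - 6*v^2 + 5*v + 12) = (v - 3)*(v + 1)*(v^2 - 7*v + 12) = (v - 3)^2*(v + 1)*(v - 4)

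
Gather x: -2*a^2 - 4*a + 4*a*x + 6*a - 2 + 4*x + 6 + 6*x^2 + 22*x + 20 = -2*a^2 + 2*a + 6*x^2 + x*(4*a + 26) + 24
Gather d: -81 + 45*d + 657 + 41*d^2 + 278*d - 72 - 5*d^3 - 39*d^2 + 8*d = -5*d^3 + 2*d^2 + 331*d + 504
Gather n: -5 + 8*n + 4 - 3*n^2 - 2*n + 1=-3*n^2 + 6*n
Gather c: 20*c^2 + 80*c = 20*c^2 + 80*c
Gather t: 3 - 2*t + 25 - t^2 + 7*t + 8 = -t^2 + 5*t + 36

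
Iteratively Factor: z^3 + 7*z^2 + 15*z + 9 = (z + 3)*(z^2 + 4*z + 3) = (z + 3)^2*(z + 1)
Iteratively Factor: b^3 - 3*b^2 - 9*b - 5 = (b + 1)*(b^2 - 4*b - 5) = (b + 1)^2*(b - 5)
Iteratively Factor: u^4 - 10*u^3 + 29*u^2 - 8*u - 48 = (u - 4)*(u^3 - 6*u^2 + 5*u + 12) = (u - 4)*(u + 1)*(u^2 - 7*u + 12) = (u - 4)^2*(u + 1)*(u - 3)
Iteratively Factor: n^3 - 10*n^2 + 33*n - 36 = (n - 3)*(n^2 - 7*n + 12) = (n - 4)*(n - 3)*(n - 3)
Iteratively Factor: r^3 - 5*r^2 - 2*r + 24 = (r - 4)*(r^2 - r - 6) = (r - 4)*(r - 3)*(r + 2)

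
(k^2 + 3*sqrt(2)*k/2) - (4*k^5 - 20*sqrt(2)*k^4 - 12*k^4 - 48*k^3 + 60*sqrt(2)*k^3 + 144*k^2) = -4*k^5 + 12*k^4 + 20*sqrt(2)*k^4 - 60*sqrt(2)*k^3 + 48*k^3 - 143*k^2 + 3*sqrt(2)*k/2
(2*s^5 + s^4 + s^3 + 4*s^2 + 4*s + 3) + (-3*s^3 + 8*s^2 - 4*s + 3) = 2*s^5 + s^4 - 2*s^3 + 12*s^2 + 6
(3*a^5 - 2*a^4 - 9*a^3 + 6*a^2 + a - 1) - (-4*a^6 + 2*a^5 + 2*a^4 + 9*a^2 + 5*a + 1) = 4*a^6 + a^5 - 4*a^4 - 9*a^3 - 3*a^2 - 4*a - 2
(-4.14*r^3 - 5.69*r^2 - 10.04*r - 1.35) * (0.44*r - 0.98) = -1.8216*r^4 + 1.5536*r^3 + 1.1586*r^2 + 9.2452*r + 1.323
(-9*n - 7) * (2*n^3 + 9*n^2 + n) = -18*n^4 - 95*n^3 - 72*n^2 - 7*n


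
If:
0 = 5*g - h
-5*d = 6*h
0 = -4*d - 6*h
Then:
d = 0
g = 0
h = 0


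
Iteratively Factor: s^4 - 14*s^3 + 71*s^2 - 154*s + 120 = (s - 5)*(s^3 - 9*s^2 + 26*s - 24) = (s - 5)*(s - 2)*(s^2 - 7*s + 12) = (s - 5)*(s - 4)*(s - 2)*(s - 3)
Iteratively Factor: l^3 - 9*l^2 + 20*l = (l - 5)*(l^2 - 4*l) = l*(l - 5)*(l - 4)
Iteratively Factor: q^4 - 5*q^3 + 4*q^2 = (q - 4)*(q^3 - q^2) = (q - 4)*(q - 1)*(q^2) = q*(q - 4)*(q - 1)*(q)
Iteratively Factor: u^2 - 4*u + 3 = (u - 1)*(u - 3)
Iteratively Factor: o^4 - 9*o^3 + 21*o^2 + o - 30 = (o - 3)*(o^3 - 6*o^2 + 3*o + 10) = (o - 3)*(o + 1)*(o^2 - 7*o + 10) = (o - 3)*(o - 2)*(o + 1)*(o - 5)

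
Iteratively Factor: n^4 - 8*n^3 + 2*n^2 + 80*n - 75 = (n - 5)*(n^3 - 3*n^2 - 13*n + 15) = (n - 5)*(n + 3)*(n^2 - 6*n + 5) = (n - 5)^2*(n + 3)*(n - 1)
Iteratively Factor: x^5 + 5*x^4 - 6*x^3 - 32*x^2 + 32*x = (x)*(x^4 + 5*x^3 - 6*x^2 - 32*x + 32) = x*(x - 2)*(x^3 + 7*x^2 + 8*x - 16) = x*(x - 2)*(x - 1)*(x^2 + 8*x + 16) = x*(x - 2)*(x - 1)*(x + 4)*(x + 4)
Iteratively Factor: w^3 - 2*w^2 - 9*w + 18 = (w - 3)*(w^2 + w - 6) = (w - 3)*(w - 2)*(w + 3)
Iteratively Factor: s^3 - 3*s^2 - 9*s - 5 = (s + 1)*(s^2 - 4*s - 5) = (s + 1)^2*(s - 5)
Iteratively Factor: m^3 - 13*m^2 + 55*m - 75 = (m - 5)*(m^2 - 8*m + 15) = (m - 5)^2*(m - 3)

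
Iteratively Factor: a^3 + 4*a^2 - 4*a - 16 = (a - 2)*(a^2 + 6*a + 8) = (a - 2)*(a + 2)*(a + 4)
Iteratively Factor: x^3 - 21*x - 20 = (x + 4)*(x^2 - 4*x - 5) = (x + 1)*(x + 4)*(x - 5)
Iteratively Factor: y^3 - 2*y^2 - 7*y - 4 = (y + 1)*(y^2 - 3*y - 4) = (y - 4)*(y + 1)*(y + 1)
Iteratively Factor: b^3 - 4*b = (b + 2)*(b^2 - 2*b) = (b - 2)*(b + 2)*(b)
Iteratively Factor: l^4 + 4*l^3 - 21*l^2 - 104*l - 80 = (l + 4)*(l^3 - 21*l - 20) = (l - 5)*(l + 4)*(l^2 + 5*l + 4) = (l - 5)*(l + 4)^2*(l + 1)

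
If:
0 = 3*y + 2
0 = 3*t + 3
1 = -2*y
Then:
No Solution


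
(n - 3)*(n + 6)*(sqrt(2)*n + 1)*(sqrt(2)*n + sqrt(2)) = 2*n^4 + sqrt(2)*n^3 + 8*n^3 - 30*n^2 + 4*sqrt(2)*n^2 - 36*n - 15*sqrt(2)*n - 18*sqrt(2)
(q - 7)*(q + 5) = q^2 - 2*q - 35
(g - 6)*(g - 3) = g^2 - 9*g + 18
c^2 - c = c*(c - 1)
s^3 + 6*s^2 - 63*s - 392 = (s - 8)*(s + 7)^2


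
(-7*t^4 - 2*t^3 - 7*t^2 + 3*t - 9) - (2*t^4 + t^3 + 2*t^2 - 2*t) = -9*t^4 - 3*t^3 - 9*t^2 + 5*t - 9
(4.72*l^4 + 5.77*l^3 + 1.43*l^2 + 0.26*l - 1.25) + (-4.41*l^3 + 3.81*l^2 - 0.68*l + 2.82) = 4.72*l^4 + 1.36*l^3 + 5.24*l^2 - 0.42*l + 1.57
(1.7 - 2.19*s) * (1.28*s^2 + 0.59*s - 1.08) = -2.8032*s^3 + 0.8839*s^2 + 3.3682*s - 1.836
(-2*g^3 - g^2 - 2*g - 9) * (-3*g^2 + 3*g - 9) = 6*g^5 - 3*g^4 + 21*g^3 + 30*g^2 - 9*g + 81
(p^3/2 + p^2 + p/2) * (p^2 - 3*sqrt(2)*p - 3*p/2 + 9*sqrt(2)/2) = p^5/2 - 3*sqrt(2)*p^4/2 + p^4/4 - 3*sqrt(2)*p^3/4 - p^3 - 3*p^2/4 + 3*sqrt(2)*p^2 + 9*sqrt(2)*p/4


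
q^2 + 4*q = q*(q + 4)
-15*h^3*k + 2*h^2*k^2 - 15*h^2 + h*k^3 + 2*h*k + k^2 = (-3*h + k)*(5*h + k)*(h*k + 1)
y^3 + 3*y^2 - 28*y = y*(y - 4)*(y + 7)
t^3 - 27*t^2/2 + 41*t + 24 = (t - 8)*(t - 6)*(t + 1/2)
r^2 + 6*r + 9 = (r + 3)^2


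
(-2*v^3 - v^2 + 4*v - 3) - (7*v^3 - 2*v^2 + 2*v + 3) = -9*v^3 + v^2 + 2*v - 6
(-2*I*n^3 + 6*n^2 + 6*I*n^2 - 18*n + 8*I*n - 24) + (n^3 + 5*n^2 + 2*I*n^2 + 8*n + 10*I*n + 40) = n^3 - 2*I*n^3 + 11*n^2 + 8*I*n^2 - 10*n + 18*I*n + 16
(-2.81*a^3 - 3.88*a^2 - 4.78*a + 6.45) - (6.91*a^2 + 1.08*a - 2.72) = -2.81*a^3 - 10.79*a^2 - 5.86*a + 9.17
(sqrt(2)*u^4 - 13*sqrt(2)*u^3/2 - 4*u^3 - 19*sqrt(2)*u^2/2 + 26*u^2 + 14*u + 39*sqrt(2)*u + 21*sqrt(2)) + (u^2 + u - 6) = sqrt(2)*u^4 - 13*sqrt(2)*u^3/2 - 4*u^3 - 19*sqrt(2)*u^2/2 + 27*u^2 + 15*u + 39*sqrt(2)*u - 6 + 21*sqrt(2)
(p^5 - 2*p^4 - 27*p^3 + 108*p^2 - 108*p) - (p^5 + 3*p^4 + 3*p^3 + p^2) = -5*p^4 - 30*p^3 + 107*p^2 - 108*p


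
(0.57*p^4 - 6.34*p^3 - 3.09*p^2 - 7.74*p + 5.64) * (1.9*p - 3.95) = 1.083*p^5 - 14.2975*p^4 + 19.172*p^3 - 2.5005*p^2 + 41.289*p - 22.278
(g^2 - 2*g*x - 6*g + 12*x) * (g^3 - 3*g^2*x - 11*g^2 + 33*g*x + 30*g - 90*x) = g^5 - 5*g^4*x - 17*g^4 + 6*g^3*x^2 + 85*g^3*x + 96*g^3 - 102*g^2*x^2 - 480*g^2*x - 180*g^2 + 576*g*x^2 + 900*g*x - 1080*x^2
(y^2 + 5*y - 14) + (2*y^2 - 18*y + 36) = 3*y^2 - 13*y + 22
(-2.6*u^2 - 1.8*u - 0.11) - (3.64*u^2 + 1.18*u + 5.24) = -6.24*u^2 - 2.98*u - 5.35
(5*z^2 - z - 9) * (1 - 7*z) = -35*z^3 + 12*z^2 + 62*z - 9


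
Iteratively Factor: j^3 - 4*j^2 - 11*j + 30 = (j - 5)*(j^2 + j - 6) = (j - 5)*(j - 2)*(j + 3)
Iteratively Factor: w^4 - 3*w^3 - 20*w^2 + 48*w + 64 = (w + 1)*(w^3 - 4*w^2 - 16*w + 64) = (w + 1)*(w + 4)*(w^2 - 8*w + 16) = (w - 4)*(w + 1)*(w + 4)*(w - 4)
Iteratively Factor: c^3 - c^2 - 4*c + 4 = (c - 2)*(c^2 + c - 2) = (c - 2)*(c - 1)*(c + 2)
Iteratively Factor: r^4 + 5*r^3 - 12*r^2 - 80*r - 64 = (r - 4)*(r^3 + 9*r^2 + 24*r + 16) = (r - 4)*(r + 4)*(r^2 + 5*r + 4) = (r - 4)*(r + 1)*(r + 4)*(r + 4)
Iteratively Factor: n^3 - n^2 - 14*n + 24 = (n - 3)*(n^2 + 2*n - 8) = (n - 3)*(n + 4)*(n - 2)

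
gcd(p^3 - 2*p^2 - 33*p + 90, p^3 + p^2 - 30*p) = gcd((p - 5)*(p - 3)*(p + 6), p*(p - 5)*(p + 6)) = p^2 + p - 30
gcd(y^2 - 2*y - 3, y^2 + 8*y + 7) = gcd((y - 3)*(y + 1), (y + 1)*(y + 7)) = y + 1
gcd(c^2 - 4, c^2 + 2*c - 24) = 1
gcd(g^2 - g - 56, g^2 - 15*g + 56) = g - 8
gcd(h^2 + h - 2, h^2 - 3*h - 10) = h + 2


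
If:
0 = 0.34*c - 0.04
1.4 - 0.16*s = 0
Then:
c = 0.12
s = 8.75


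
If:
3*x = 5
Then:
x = 5/3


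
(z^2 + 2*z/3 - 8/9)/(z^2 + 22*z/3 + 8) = (z - 2/3)/(z + 6)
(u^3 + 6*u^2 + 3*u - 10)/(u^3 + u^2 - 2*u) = (u + 5)/u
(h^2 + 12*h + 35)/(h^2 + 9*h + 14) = (h + 5)/(h + 2)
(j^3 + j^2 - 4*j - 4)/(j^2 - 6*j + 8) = (j^2 + 3*j + 2)/(j - 4)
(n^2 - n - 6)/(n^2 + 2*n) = (n - 3)/n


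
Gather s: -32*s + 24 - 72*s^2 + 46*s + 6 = -72*s^2 + 14*s + 30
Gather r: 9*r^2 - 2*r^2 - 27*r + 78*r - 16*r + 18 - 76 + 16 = 7*r^2 + 35*r - 42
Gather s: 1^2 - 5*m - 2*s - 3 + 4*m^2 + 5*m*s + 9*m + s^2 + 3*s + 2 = 4*m^2 + 4*m + s^2 + s*(5*m + 1)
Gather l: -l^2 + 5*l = -l^2 + 5*l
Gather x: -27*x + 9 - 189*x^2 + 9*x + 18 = -189*x^2 - 18*x + 27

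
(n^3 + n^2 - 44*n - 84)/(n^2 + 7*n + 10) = (n^2 - n - 42)/(n + 5)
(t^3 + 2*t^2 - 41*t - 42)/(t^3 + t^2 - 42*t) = (t + 1)/t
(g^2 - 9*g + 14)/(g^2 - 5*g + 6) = (g - 7)/(g - 3)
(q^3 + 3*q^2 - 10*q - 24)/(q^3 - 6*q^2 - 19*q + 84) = (q + 2)/(q - 7)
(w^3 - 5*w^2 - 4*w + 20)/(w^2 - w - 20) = (w^2 - 4)/(w + 4)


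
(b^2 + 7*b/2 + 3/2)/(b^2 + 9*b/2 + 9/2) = (2*b + 1)/(2*b + 3)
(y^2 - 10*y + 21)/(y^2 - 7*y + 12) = (y - 7)/(y - 4)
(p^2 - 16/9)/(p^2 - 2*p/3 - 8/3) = (p - 4/3)/(p - 2)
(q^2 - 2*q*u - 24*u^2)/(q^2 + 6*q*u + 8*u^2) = (q - 6*u)/(q + 2*u)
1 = 1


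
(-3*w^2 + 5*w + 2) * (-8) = 24*w^2 - 40*w - 16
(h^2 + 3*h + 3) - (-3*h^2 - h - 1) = 4*h^2 + 4*h + 4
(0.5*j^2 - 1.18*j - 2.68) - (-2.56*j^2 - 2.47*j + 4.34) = 3.06*j^2 + 1.29*j - 7.02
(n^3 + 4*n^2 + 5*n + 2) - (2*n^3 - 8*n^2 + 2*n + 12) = -n^3 + 12*n^2 + 3*n - 10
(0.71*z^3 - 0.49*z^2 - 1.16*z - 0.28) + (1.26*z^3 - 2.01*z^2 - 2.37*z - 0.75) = 1.97*z^3 - 2.5*z^2 - 3.53*z - 1.03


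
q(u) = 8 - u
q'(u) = -1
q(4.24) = 3.76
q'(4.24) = -1.00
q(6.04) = 1.96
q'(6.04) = -1.00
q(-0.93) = 8.93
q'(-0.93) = -1.00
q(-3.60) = 11.60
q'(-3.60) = -1.00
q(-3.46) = 11.46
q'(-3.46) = -1.00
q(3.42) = 4.58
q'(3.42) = -1.00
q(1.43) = 6.57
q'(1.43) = -1.00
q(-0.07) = 8.07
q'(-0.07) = -1.00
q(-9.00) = 17.00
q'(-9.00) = -1.00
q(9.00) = -1.00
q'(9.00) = -1.00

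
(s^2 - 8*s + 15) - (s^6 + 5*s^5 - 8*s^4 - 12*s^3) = -s^6 - 5*s^5 + 8*s^4 + 12*s^3 + s^2 - 8*s + 15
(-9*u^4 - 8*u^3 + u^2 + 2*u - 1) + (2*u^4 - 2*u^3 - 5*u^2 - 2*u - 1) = -7*u^4 - 10*u^3 - 4*u^2 - 2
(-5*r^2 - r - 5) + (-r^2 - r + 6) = -6*r^2 - 2*r + 1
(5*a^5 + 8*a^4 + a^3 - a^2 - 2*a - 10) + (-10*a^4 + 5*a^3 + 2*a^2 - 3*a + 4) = 5*a^5 - 2*a^4 + 6*a^3 + a^2 - 5*a - 6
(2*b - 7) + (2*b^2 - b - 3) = 2*b^2 + b - 10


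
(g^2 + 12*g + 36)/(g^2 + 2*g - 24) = (g + 6)/(g - 4)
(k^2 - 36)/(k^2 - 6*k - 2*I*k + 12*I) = (k + 6)/(k - 2*I)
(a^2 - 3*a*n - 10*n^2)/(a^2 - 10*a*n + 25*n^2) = (a + 2*n)/(a - 5*n)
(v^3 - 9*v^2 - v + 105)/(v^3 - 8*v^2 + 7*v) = (v^2 - 2*v - 15)/(v*(v - 1))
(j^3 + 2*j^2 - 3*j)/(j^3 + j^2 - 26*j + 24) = j*(j + 3)/(j^2 + 2*j - 24)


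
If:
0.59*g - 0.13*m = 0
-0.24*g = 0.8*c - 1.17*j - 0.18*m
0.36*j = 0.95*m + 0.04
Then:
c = 4.01827330508475*m + 0.1625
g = 0.220338983050847*m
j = 2.63888888888889*m + 0.111111111111111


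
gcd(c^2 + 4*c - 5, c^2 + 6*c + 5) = c + 5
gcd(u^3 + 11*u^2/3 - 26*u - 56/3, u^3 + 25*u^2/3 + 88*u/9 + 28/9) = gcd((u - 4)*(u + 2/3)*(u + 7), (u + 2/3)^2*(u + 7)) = u^2 + 23*u/3 + 14/3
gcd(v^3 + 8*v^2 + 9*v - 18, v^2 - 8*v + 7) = v - 1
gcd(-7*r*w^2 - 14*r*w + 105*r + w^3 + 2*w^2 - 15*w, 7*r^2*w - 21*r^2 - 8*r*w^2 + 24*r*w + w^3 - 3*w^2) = 7*r*w - 21*r - w^2 + 3*w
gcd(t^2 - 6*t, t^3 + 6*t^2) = t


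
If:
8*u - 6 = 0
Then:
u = 3/4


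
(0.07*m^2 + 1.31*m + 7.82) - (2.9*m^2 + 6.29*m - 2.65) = -2.83*m^2 - 4.98*m + 10.47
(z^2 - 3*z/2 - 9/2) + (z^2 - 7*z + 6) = 2*z^2 - 17*z/2 + 3/2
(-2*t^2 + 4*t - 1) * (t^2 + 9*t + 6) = -2*t^4 - 14*t^3 + 23*t^2 + 15*t - 6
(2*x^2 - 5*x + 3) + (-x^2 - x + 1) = x^2 - 6*x + 4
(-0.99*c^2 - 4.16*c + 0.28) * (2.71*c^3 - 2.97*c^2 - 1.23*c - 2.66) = -2.6829*c^5 - 8.3333*c^4 + 14.3317*c^3 + 6.9186*c^2 + 10.7212*c - 0.7448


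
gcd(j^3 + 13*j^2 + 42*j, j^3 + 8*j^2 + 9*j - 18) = j + 6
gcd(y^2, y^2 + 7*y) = y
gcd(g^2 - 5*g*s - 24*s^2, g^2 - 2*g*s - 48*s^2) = -g + 8*s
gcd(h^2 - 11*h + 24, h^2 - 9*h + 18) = h - 3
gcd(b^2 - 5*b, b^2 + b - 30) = b - 5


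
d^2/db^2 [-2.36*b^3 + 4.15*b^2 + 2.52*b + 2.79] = 8.3 - 14.16*b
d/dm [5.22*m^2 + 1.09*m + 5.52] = 10.44*m + 1.09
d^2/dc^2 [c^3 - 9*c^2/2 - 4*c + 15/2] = 6*c - 9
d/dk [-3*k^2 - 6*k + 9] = -6*k - 6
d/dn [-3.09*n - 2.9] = -3.09000000000000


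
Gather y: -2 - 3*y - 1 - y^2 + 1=-y^2 - 3*y - 2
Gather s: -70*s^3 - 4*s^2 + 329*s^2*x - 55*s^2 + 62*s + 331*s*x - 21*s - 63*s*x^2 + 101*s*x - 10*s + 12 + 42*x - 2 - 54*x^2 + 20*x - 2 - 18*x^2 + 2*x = -70*s^3 + s^2*(329*x - 59) + s*(-63*x^2 + 432*x + 31) - 72*x^2 + 64*x + 8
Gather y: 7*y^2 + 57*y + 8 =7*y^2 + 57*y + 8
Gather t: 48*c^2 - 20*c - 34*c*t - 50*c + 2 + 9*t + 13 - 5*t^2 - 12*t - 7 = 48*c^2 - 70*c - 5*t^2 + t*(-34*c - 3) + 8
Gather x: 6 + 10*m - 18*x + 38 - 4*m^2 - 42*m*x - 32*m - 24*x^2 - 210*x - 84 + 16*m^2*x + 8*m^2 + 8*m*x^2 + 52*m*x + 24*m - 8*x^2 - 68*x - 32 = 4*m^2 + 2*m + x^2*(8*m - 32) + x*(16*m^2 + 10*m - 296) - 72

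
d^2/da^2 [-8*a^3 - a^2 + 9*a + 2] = -48*a - 2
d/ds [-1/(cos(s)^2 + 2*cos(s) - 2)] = -2*(cos(s) + 1)*sin(s)/(cos(s)^2 + 2*cos(s) - 2)^2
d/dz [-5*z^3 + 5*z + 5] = 5 - 15*z^2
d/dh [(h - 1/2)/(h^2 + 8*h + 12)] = (-h^2 + h + 16)/(h^4 + 16*h^3 + 88*h^2 + 192*h + 144)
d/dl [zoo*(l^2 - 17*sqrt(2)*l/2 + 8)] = zoo*(l + 1)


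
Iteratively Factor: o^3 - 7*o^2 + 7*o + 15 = (o - 5)*(o^2 - 2*o - 3) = (o - 5)*(o - 3)*(o + 1)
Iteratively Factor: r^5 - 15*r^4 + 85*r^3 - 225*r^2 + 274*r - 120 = (r - 2)*(r^4 - 13*r^3 + 59*r^2 - 107*r + 60) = (r - 3)*(r - 2)*(r^3 - 10*r^2 + 29*r - 20) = (r - 5)*(r - 3)*(r - 2)*(r^2 - 5*r + 4) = (r - 5)*(r - 4)*(r - 3)*(r - 2)*(r - 1)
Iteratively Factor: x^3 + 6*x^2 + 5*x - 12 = (x - 1)*(x^2 + 7*x + 12) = (x - 1)*(x + 4)*(x + 3)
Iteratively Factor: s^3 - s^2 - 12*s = (s + 3)*(s^2 - 4*s) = s*(s + 3)*(s - 4)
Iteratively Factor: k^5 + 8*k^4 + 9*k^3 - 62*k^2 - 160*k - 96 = (k + 4)*(k^4 + 4*k^3 - 7*k^2 - 34*k - 24) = (k + 2)*(k + 4)*(k^3 + 2*k^2 - 11*k - 12) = (k - 3)*(k + 2)*(k + 4)*(k^2 + 5*k + 4) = (k - 3)*(k + 2)*(k + 4)^2*(k + 1)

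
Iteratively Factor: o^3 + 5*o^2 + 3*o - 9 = (o - 1)*(o^2 + 6*o + 9) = (o - 1)*(o + 3)*(o + 3)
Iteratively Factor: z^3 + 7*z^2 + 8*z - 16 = (z + 4)*(z^2 + 3*z - 4) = (z - 1)*(z + 4)*(z + 4)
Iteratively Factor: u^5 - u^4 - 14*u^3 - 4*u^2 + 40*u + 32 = (u - 4)*(u^4 + 3*u^3 - 2*u^2 - 12*u - 8) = (u - 4)*(u + 1)*(u^3 + 2*u^2 - 4*u - 8) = (u - 4)*(u - 2)*(u + 1)*(u^2 + 4*u + 4) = (u - 4)*(u - 2)*(u + 1)*(u + 2)*(u + 2)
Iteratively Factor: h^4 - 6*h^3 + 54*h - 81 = (h + 3)*(h^3 - 9*h^2 + 27*h - 27) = (h - 3)*(h + 3)*(h^2 - 6*h + 9) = (h - 3)^2*(h + 3)*(h - 3)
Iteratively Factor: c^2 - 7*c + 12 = (c - 4)*(c - 3)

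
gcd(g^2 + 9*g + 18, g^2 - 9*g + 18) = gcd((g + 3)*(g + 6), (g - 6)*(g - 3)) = 1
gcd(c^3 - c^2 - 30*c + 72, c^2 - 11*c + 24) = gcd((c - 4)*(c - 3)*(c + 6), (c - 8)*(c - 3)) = c - 3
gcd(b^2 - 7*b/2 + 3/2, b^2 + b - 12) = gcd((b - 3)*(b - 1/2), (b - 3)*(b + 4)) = b - 3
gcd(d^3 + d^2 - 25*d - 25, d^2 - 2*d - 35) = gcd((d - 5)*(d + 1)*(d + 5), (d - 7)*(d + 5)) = d + 5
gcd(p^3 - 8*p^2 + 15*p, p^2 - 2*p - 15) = p - 5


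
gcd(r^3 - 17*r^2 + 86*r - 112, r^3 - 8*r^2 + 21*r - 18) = r - 2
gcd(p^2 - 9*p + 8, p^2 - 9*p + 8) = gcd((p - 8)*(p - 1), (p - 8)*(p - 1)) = p^2 - 9*p + 8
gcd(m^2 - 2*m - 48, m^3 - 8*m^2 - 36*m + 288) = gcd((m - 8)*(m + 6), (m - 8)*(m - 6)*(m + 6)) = m^2 - 2*m - 48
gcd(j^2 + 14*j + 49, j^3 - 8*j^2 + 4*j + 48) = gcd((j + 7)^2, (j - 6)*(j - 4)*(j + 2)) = 1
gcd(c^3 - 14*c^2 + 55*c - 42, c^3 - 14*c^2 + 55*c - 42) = c^3 - 14*c^2 + 55*c - 42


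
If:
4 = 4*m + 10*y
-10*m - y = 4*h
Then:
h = 6*y - 5/2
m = 1 - 5*y/2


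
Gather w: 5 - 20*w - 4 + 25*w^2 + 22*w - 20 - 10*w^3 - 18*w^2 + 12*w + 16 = -10*w^3 + 7*w^2 + 14*w - 3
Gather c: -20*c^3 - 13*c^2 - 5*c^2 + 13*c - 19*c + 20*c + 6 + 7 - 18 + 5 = -20*c^3 - 18*c^2 + 14*c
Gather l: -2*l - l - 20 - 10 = -3*l - 30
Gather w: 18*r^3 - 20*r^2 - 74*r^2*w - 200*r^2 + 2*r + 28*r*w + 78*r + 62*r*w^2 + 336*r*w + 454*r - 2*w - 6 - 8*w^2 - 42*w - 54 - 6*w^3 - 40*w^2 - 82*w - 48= 18*r^3 - 220*r^2 + 534*r - 6*w^3 + w^2*(62*r - 48) + w*(-74*r^2 + 364*r - 126) - 108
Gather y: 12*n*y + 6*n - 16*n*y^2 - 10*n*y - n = -16*n*y^2 + 2*n*y + 5*n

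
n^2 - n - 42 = (n - 7)*(n + 6)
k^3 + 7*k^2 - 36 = (k - 2)*(k + 3)*(k + 6)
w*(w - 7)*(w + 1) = w^3 - 6*w^2 - 7*w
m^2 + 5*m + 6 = (m + 2)*(m + 3)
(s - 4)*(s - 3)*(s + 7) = s^3 - 37*s + 84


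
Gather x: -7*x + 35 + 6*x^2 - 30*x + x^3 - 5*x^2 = x^3 + x^2 - 37*x + 35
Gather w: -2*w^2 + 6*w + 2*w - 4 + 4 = -2*w^2 + 8*w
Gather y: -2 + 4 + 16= 18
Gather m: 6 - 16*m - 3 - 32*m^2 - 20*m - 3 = -32*m^2 - 36*m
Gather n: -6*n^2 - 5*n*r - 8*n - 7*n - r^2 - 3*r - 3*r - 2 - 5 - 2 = -6*n^2 + n*(-5*r - 15) - r^2 - 6*r - 9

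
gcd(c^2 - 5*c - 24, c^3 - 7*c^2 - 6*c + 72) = c + 3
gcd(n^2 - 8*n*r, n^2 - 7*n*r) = n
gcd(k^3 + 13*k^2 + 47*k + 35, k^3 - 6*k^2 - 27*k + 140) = k + 5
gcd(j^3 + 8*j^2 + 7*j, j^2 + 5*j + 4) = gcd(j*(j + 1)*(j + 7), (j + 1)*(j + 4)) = j + 1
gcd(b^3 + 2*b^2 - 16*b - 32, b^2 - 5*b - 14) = b + 2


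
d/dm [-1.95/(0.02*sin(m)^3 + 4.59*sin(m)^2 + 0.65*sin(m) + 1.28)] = (0.117*sin(m)^2 + 17.901*sin(m) + 1.2675)*cos(m)/(0.02*sin(m)^3 + 4.59*sin(m)^2 + 0.65*sin(m) + 1.28)^2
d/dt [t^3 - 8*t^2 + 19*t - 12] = 3*t^2 - 16*t + 19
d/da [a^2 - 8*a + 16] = 2*a - 8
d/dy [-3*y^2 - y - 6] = -6*y - 1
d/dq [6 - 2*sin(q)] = -2*cos(q)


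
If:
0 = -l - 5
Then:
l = -5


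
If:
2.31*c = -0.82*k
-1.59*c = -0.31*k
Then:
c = 0.00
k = 0.00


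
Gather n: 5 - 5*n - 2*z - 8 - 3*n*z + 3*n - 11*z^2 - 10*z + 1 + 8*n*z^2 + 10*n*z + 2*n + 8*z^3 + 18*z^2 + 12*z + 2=n*(8*z^2 + 7*z) + 8*z^3 + 7*z^2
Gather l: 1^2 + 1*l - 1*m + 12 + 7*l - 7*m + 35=8*l - 8*m + 48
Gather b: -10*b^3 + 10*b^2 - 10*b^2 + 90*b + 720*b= -10*b^3 + 810*b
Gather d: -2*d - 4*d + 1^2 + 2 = 3 - 6*d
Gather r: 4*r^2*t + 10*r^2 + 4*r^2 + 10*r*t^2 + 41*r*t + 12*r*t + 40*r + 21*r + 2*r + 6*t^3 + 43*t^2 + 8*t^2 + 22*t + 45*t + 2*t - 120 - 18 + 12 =r^2*(4*t + 14) + r*(10*t^2 + 53*t + 63) + 6*t^3 + 51*t^2 + 69*t - 126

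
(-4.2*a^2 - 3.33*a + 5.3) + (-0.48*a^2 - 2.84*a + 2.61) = -4.68*a^2 - 6.17*a + 7.91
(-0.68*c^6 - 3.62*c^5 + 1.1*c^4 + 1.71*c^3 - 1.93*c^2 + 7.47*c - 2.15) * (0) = 0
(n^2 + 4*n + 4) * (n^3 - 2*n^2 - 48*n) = n^5 + 2*n^4 - 52*n^3 - 200*n^2 - 192*n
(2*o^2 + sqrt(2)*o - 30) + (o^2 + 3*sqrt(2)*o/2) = 3*o^2 + 5*sqrt(2)*o/2 - 30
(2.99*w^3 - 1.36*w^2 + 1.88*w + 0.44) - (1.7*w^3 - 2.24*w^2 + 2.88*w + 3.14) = 1.29*w^3 + 0.88*w^2 - 1.0*w - 2.7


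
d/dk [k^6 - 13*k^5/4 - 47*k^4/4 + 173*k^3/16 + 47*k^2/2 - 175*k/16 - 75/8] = 6*k^5 - 65*k^4/4 - 47*k^3 + 519*k^2/16 + 47*k - 175/16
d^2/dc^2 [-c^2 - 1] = -2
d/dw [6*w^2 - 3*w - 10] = 12*w - 3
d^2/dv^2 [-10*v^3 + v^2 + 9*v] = 2 - 60*v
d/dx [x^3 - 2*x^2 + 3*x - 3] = 3*x^2 - 4*x + 3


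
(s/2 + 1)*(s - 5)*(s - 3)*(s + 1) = s^4/2 - 5*s^3/2 - 7*s^2/2 + 29*s/2 + 15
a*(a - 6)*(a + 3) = a^3 - 3*a^2 - 18*a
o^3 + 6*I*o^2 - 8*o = o*(o + 2*I)*(o + 4*I)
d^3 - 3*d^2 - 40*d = d*(d - 8)*(d + 5)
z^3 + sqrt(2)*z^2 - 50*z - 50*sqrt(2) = (z - 5*sqrt(2))*(z + sqrt(2))*(z + 5*sqrt(2))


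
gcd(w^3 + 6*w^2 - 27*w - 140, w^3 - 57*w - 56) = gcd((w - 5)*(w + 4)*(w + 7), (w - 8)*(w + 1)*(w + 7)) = w + 7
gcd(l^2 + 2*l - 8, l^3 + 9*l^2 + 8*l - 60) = l - 2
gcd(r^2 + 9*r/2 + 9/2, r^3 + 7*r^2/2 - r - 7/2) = 1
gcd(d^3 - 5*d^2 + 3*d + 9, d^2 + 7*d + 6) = d + 1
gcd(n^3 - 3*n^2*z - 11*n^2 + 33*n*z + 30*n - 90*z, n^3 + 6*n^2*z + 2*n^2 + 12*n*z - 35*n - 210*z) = n - 5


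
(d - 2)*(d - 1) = d^2 - 3*d + 2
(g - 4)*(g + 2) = g^2 - 2*g - 8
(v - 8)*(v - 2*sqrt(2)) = v^2 - 8*v - 2*sqrt(2)*v + 16*sqrt(2)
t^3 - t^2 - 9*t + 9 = (t - 3)*(t - 1)*(t + 3)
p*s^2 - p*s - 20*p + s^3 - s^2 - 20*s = (p + s)*(s - 5)*(s + 4)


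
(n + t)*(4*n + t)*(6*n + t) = 24*n^3 + 34*n^2*t + 11*n*t^2 + t^3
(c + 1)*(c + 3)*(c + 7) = c^3 + 11*c^2 + 31*c + 21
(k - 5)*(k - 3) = k^2 - 8*k + 15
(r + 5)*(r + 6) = r^2 + 11*r + 30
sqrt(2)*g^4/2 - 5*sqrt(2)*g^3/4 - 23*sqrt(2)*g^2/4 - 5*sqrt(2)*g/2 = g*(g - 5)*(g + 1/2)*(sqrt(2)*g/2 + sqrt(2))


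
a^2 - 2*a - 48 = (a - 8)*(a + 6)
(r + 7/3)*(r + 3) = r^2 + 16*r/3 + 7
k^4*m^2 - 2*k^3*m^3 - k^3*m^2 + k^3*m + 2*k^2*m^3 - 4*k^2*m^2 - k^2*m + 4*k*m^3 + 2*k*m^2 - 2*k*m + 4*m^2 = (k - 2)*(k - 2*m)*(k*m + 1)*(k*m + m)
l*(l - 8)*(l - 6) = l^3 - 14*l^2 + 48*l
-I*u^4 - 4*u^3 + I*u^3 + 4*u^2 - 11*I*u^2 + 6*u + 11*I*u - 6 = (u - 1)*(u - 6*I)*(u + I)*(-I*u + 1)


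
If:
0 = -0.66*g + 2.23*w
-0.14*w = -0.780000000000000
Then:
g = 18.82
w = 5.57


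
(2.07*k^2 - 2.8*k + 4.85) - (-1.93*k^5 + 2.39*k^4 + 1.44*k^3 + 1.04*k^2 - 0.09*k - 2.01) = 1.93*k^5 - 2.39*k^4 - 1.44*k^3 + 1.03*k^2 - 2.71*k + 6.86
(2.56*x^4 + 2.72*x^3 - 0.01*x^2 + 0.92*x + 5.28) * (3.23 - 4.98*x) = -12.7488*x^5 - 5.2768*x^4 + 8.8354*x^3 - 4.6139*x^2 - 23.3228*x + 17.0544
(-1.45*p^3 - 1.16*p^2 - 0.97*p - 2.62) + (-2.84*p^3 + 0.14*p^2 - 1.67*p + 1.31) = -4.29*p^3 - 1.02*p^2 - 2.64*p - 1.31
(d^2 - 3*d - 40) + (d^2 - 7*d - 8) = 2*d^2 - 10*d - 48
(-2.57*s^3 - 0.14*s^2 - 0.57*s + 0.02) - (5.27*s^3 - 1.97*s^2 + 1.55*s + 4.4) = -7.84*s^3 + 1.83*s^2 - 2.12*s - 4.38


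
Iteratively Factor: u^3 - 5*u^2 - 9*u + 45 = (u - 5)*(u^2 - 9) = (u - 5)*(u - 3)*(u + 3)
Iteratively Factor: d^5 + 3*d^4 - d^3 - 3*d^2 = (d + 1)*(d^4 + 2*d^3 - 3*d^2) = (d + 1)*(d + 3)*(d^3 - d^2) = d*(d + 1)*(d + 3)*(d^2 - d) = d*(d - 1)*(d + 1)*(d + 3)*(d)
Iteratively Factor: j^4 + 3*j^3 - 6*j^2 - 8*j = (j + 1)*(j^3 + 2*j^2 - 8*j) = (j - 2)*(j + 1)*(j^2 + 4*j) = j*(j - 2)*(j + 1)*(j + 4)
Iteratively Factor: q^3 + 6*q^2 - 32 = (q - 2)*(q^2 + 8*q + 16) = (q - 2)*(q + 4)*(q + 4)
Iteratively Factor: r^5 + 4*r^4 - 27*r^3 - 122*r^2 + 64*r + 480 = (r - 5)*(r^4 + 9*r^3 + 18*r^2 - 32*r - 96) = (r - 5)*(r + 4)*(r^3 + 5*r^2 - 2*r - 24) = (r - 5)*(r - 2)*(r + 4)*(r^2 + 7*r + 12) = (r - 5)*(r - 2)*(r + 3)*(r + 4)*(r + 4)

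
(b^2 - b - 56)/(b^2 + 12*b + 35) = (b - 8)/(b + 5)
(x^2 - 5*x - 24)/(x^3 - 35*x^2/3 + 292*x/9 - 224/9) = 9*(x + 3)/(9*x^2 - 33*x + 28)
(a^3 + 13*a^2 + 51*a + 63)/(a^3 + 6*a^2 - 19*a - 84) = (a + 3)/(a - 4)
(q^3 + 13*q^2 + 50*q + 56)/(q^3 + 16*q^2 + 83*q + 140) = (q + 2)/(q + 5)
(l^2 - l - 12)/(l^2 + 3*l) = (l - 4)/l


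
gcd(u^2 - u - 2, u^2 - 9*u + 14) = u - 2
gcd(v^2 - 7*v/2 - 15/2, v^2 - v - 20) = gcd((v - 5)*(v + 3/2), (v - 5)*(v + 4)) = v - 5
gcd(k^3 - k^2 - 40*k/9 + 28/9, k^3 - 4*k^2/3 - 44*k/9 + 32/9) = k^2 + 4*k/3 - 4/3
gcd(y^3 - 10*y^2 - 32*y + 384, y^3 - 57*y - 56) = y - 8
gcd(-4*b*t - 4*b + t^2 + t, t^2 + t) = t + 1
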